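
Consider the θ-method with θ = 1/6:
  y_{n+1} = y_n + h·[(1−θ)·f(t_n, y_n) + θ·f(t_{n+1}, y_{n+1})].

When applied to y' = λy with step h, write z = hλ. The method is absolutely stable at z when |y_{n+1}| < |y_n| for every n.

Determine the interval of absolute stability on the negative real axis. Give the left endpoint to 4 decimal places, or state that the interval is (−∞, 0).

(-3.0000, 0).

Test eqn y'=λy, z=hλ:
  y_{n+1} = y_n + z·[5/6·y_n + 1/6·y_{n+1}] ⇒ (1 − 1/6z)y_{n+1} = (1 + 5/6z)y_n
  Hence R(z) = (1 + 5/6z)/(1 − 1/6z).

Find x<0 with |R(x)|<1.
x=-0.36: |R|=0.6604
R=−1: 1+5/6x = −1+1/6x ⇒ -2/3x=2 ⇒ x=2/(-2/3)=-3.0000
Confirm numerically:
  x=-2.823: |R|=0.91976 <1
  x=-1.994: |R|=0.49662 <1
  x=-1.777: |R|=0.37097 <1
  x=-1.278: |R|=0.05359 <1
  x=-3.388: |R|=1.16532 >1
  x=-3.274: |R|=1.11818 >1
Interval (-3.0000, 0).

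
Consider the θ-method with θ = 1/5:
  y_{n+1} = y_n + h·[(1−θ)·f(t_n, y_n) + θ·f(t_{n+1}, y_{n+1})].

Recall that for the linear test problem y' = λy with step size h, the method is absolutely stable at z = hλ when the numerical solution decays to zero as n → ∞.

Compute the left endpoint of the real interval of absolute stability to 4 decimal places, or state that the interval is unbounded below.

z* = -3.3333.

Test eqn y'=λy, z=hλ:
  y_{n+1} = y_n + z·[4/5·y_n + 1/5·y_{n+1}] ⇒ (1 − 1/5z)y_{n+1} = (1 + 4/5z)y_n
  Hence R(z) = (1 + 4/5z)/(1 − 1/5z).

Solve |R(x)|<1 on ℝ⁻.
x=-0.45: |R|=0.5872
R=−1: 1+4/5x = −1+1/5x ⇒ -3/5x=2 ⇒ x=2/(-3/5)=-3.3333
Confirm numerically:
  x=-2.885: |R|=0.82942 <1
  x=-2.715: |R|=0.75956 <1
  x=-1.762: |R|=0.30287 <1
  x=-3.804: |R|=1.16038 >1
  x=-3.573: |R|=1.08387 >1
  x=-3.519: |R|=1.06538 >1
Stable set (-3.3333, 0).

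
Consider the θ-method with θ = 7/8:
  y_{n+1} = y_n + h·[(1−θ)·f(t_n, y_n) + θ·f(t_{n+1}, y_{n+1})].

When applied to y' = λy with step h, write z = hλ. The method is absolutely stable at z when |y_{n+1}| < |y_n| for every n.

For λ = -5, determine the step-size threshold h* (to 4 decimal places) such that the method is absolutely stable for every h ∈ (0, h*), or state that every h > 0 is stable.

Test eqn y'=λy, z=hλ:
  y_{n+1} = y_n + z·[1/8·y_n + 7/8·y_{n+1}] ⇒ (1 − 7/8z)y_{n+1} = (1 + 1/8z)y_n
  Hence R(z) = (1 + 1/8z)/(1 − 7/8z).

Solve |R(x)|<1 on ℝ⁻.
x=-0.5: |R|=0.6522
x=-2: |R|=0.2727
x=-10: |R|=0.0256
x=-100: |R|=0.1299
θ=7/8≥1/2 ⇒ |1+1/8x|<|1−7/8x| ∀x<0 ⇒ stable on all of ℝ⁻.

interval (−∞, 0). Any h>0 works for λ=-5.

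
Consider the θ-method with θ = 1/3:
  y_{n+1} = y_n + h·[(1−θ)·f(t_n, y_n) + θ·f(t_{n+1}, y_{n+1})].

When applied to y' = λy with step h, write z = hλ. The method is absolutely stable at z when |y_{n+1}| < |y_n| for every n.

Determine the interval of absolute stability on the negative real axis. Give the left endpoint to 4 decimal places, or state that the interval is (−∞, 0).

Test eqn y'=λy, z=hλ:
  y_{n+1} = y_n + z·[2/3·y_n + 1/3·y_{n+1}] ⇒ (1 − 1/3z)y_{n+1} = (1 + 2/3z)y_n
  R(z) = (1 + 2/3z)/(1 − 1/3z).

Boundary: |R(x)|=1, x<0.
x=-1.77: |R|=0.1132
R=−1: 1+2/3x = −1+1/3x ⇒ -1/3x=2 ⇒ x=2/(-1/3)=-6.0000
Confirm numerically:
  x=-5.549: |R|=0.94725 <1
  x=-4.978: |R|=0.87190 <1
  x=-3.205: |R|=0.54956 <1
  x=-2.409: |R|=0.33611 <1
  x=-6.538: |R|=1.05641 >1
  x=-6.467: |R|=1.04933 >1
Interval (-6.0000, 0).

(-6.0000, 0).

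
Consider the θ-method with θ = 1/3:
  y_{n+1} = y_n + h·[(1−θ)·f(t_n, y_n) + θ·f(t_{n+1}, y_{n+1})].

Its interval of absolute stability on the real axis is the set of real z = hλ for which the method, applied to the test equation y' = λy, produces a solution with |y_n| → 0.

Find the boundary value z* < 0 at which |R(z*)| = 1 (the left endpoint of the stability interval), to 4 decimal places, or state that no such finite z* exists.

left endpoint -6.0000.

On y'=λy, z=hλ:
  y_{n+1} = y_n + z·[2/3·y_n + 1/3·y_{n+1}] ⇒ (1 − 1/3z)y_{n+1} = (1 + 2/3z)y_n
  R(z) = (1 + 2/3z)/(1 − 1/3z).

Boundary: |R(x)|=1, x<0.
x=-1.56: |R|=0.0263
R=−1: 1+2/3x = −1+1/3x ⇒ -1/3x=2 ⇒ x=2/(-1/3)=-6.0000
Confirm numerically:
  x=-5.922: |R|=0.99126 <1
  x=-3.742: |R|=0.66508 <1
  x=-3.016: |R|=0.50399 <1
  x=-6.488: |R|=1.05143 >1
  x=-6.049: |R|=1.00541 >1
Stable set (-6.0000, 0).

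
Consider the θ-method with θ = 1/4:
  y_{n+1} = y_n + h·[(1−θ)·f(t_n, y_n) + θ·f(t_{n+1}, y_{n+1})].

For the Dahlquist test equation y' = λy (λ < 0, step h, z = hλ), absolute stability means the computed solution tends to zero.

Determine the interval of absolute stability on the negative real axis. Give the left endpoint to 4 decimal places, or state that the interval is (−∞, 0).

(-4.0000, 0).

Set f=λy, z=hλ:
  y_{n+1} = y_n + z·[3/4·y_n + 1/4·y_{n+1}] ⇒ (1 − 1/4z)y_{n+1} = (1 + 3/4z)y_n
  ⇒ R(z) = (1 + 3/4z)/(1 − 1/4z).

Boundary: |R(x)|=1, x<0.
x=-0.91: |R|=0.2587
R=−1: 1+3/4x = −1+1/4x ⇒ -1/2x=2 ⇒ x=2/(-1/2)=-4.0000
Confirm numerically:
  x=-3.835: |R|=0.95788 <1
  x=-3.728: |R|=0.92961 <1
  x=-2.568: |R|=0.56395 <1
  x=-2.379: |R|=0.49177 <1
  x=-4.551: |R|=1.12887 >1
  x=-4.121: |R|=1.02980 >1
Stable set (-4.0000, 0).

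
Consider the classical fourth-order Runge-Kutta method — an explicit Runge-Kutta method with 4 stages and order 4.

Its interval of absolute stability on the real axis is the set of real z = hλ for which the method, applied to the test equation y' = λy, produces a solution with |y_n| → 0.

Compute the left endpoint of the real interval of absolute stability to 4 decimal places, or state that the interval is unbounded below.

Test eqn y'=λy, z=hλ:
  order 4, 4-stage ⇒ R(z)=1+z+z^2/2+z^3/6+z^4/24
  (e.g. R(-0.44)=0.64416, |R|=0.64416)

Boundary: |R(x)|=1, x<0.
x=-0.44: |R|=0.6442
|R(-1.41)|=0.2815 |R(-0.97)|=0.3852 |R(-0.52)|=0.5948
Bisect:
  x_lo=-3.6327 |R|=3.2320  x_hi=-0.1141 |R|=0.8921
  mid=-1.87344 |R|=0.29883 →hi
  mid=-2.75309 |R|=0.95252 →hi
  mid=-3.19291 |R|=1.80979 →lo
  mid=-2.97300 |R|=1.32190 →lo
  mid=-2.86304 |R|=1.12369 →lo
  mid=-2.80806 |R|=1.03488 →lo
  mid=-2.78057 |R|=0.99291 →hi
  mid=-2.79432 |R|=1.01369 →lo
  mid=-2.78745 |R|=1.00325 →lo
  ...
  [-2.78530,-2.78508] ⇒ x*=-2.7853
Interval (-2.7853, 0).

z* = -2.7853.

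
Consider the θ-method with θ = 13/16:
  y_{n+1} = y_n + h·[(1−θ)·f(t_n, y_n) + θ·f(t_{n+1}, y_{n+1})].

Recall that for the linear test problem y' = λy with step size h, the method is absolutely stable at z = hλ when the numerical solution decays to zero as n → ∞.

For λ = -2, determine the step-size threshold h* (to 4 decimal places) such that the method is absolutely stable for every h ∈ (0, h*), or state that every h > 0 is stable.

With y'=λy (z=hλ):
  y_{n+1} = y_n + z·[3/16·y_n + 13/16·y_{n+1}] ⇒ (1 − 13/16z)y_{n+1} = (1 + 3/16z)y_n
  R(z) = (1 + 3/16z)/(1 − 13/16z).

Need |R(x)|<1, x<0.
x=-1.06: |R|=0.4305
x=-2: |R|=0.2381
x=-10: |R|=0.0959
x=-100: |R|=0.2158
θ=13/16≥1/2 ⇒ |1+3/16x|<|1−13/16x| ∀x<0 ⇒ interval (−∞,0).

unbounded; (−∞, 0). Any h>0 works for λ=-2.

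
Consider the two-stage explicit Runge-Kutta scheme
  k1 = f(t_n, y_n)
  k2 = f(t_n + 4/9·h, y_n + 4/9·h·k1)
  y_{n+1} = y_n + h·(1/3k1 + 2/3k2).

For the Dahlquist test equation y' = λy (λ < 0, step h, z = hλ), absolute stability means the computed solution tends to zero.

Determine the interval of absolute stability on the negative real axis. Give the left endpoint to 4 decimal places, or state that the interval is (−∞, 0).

z∈(-3.3750,0).

Test eqn y'=λy, z=hλ:
  k1=λy_n ⇒ h·k1=z·y_n;  k2=λ(1+4/9z)y_n ⇒ h·k2=z(1+4/9z)y_n
  y_{n+1}/y_n = 1 + 1/3z + 2/3z(1+4/9z) = 1 + z + 8/27z²
  ⇒ R(z) = 1 + z + 8/27z².

Solve |R(x)|<1 on ℝ⁻.
x=-1.78: |R|=0.1588
R=1: x+8/27x²=0 ⇒ x=−27/8=-3.3750; min R=1−1/(4·8/27)=0.1562>−1
Confirm numerically:
  x=-2.380: |R|=0.29834 <1
  x=-2.324: |R|=0.27629 <1
  x=-1.911: |R|=0.17105 <1
  x=-3.649: |R|=1.29624 >1
  x=-3.638: |R|=1.28349 >1
So |R|<1 on (-3.3750, 0).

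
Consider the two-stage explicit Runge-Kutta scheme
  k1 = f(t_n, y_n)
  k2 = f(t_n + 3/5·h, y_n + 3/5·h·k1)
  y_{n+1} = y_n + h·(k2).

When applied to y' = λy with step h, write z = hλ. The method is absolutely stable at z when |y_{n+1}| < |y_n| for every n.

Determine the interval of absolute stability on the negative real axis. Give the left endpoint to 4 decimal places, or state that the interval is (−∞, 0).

Test eqn y'=λy, z=hλ:
  k1=λy_n ⇒ h·k1=z·y_n;  k2=λ(1+3/5z)y_n ⇒ h·k2=z(1+3/5z)y_n
  y_{n+1}/y_n = 1 + z(1+3/5z) = 1 + z + 3/5z²
  ⇒ R(z) = 1 + z + 3/5z².

Solve |R(x)|<1 on ℝ⁻.
x=-0.54: |R|=0.6350
R=1: x+3/5x²=0 ⇒ x=−5/3=-1.6667; min R=1−1/(4·3/5)=0.5833>−1
Confirm numerically:
  x=-1.521: |R|=0.86706 <1
  x=-1.425: |R|=0.79337 <1
  x=-1.264: |R|=0.69462 <1
  x=-0.675: |R|=0.59837 <1
  x=-2.264: |R|=1.81142 >1
  x=-1.949: |R|=1.33016 >1
  x=-1.884: |R|=1.24567 >1
Stable set (-1.6667, 0).

(-1.6667, 0).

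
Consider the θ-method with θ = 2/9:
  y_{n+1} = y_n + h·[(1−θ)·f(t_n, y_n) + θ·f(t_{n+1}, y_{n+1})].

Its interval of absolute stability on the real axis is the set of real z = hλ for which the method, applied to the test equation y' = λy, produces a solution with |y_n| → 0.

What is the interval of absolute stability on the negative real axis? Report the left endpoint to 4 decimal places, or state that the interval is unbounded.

z∈(-3.6000,0).

With y'=λy (z=hλ):
  y_{n+1} = y_n + z·[7/9·y_n + 2/9·y_{n+1}] ⇒ (1 − 2/9z)y_{n+1} = (1 + 7/9z)y_n
  R(z) = (1 + 7/9z)/(1 − 2/9z).

Boundary: |R(x)|=1, x<0.
x=-1.1: |R|=0.1161
R=−1: 1+7/9x = −1+2/9x ⇒ -5/9x=2 ⇒ x=2/(-5/9)=-3.6000
Confirm numerically:
  x=-3.299: |R|=0.90351 <1
  x=-3.083: |R|=0.82955 <1
  x=-2.143: |R|=0.45168 <1
  x=-1.765: |R|=0.26776 <1
  x=-4.129: |R|=1.15326 >1
  x=-3.747: |R|=1.04456 >1
Interval (-3.6000, 0).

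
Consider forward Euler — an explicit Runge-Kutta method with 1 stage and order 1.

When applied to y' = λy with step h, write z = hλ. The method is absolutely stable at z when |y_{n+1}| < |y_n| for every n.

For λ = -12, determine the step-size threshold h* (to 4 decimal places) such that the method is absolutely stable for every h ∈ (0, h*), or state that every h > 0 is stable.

(-2.0000,0); λ=-12 ⇒ h* = 0.1667.

With y'=λy (z=hλ):
  order 1, 1-stage ⇒ R(z)=1+z
  (e.g. R(-1.79)=-0.79000, |R|=0.79000)

Find x<0 with |R(x)|<1.
x=-1.79: |R|=0.7900
|R(-1.34)|=0.3400 |R(-1.17)|=0.1700 |R(-0.62)|=0.3800
Bisect:
  x_lo=-2.3199 |R|=1.3199  x_hi=-0.3675 |R|=0.6325
  mid=-1.34370 |R|=0.34370 →hi
  mid=-1.83182 |R|=0.83182 →hi
  mid=-2.07589 |R|=1.07589 →lo
  mid=-1.95386 |R|=0.95386 →hi
  mid=-2.01487 |R|=1.01487 →lo
  mid=-1.98436 |R|=0.98436 →hi
  mid=-1.99962 |R|=0.99962 →hi
  ...
  [-2.00009,-1.99997] ⇒ x*=-2.0000
Stable set (-2.0000, 0).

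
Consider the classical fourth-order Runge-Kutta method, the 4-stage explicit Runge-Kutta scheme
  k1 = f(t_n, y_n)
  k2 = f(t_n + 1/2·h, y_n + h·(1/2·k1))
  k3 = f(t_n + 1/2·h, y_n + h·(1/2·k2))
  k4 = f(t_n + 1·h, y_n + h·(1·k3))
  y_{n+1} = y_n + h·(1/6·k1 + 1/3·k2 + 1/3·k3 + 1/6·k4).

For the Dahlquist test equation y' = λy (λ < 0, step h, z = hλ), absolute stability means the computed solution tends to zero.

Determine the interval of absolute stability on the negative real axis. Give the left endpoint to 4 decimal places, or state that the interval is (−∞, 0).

z∈(-2.7853,0).

On y'=λy, z=hλ:
  order 4, 4-stage ⇒ R(z)=1+z+z^2/2+z^3/6+z^4/24
  (e.g. R(-1.62)=0.27059, |R|=0.27059)

Boundary: |R(x)|=1, x<0.
x=-1.62: |R|=0.2706
|R(-2.65)|=0.8145 |R(-1.22)|=0.3139 |R(-0.53)|=0.5889
Bisect:
  x_lo=-3.2714 |R|=2.0168  x_hi=-0.3056 |R|=0.7367
  mid=-1.78851 |R|=0.28371 →hi
  mid=-2.52996 |R|=0.67851 →hi
  mid=-2.90069 |R|=1.18838 →lo
  mid=-2.71532 |R|=0.89953 →hi
  mid=-2.80801 |R|=1.03479 →lo
  mid=-2.76166 |R|=0.96496 →hi
  mid=-2.78483 |R|=0.99931 →hi
  ...
  [-2.78538,-2.78520] ⇒ x*=-2.7853
Stable set (-2.7853, 0).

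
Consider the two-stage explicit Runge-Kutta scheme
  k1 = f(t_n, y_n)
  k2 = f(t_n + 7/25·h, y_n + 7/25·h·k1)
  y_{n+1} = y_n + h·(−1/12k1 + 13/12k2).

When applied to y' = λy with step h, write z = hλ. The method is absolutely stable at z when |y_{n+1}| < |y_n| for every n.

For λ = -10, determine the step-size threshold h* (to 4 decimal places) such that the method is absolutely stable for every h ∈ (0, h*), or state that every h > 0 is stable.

With y'=λy (z=hλ):
  k1=λy_n ⇒ h·k1=z·y_n;  k2=λ(1+7/25z)y_n ⇒ h·k2=z(1+7/25z)y_n
  y_{n+1}/y_n = 1 − 1/12z + 13/12z(1+7/25z) = 1 + z + 91/300z²
  Hence R(z) = 1 + z + 91/300z².

Need |R(x)|<1, x<0.
x=-1: |R|=0.3033
R=1: x+91/300x²=0 ⇒ x=−300/91=-3.2967; min R=1−1/(4·91/300)=0.1758>−1
Confirm numerically:
  x=-3.186: |R|=0.89301 <1
  x=-2.609: |R|=0.45575 <1
  x=-1.914: |R|=0.19723 <1
  x=-1.442: |R|=0.18874 <1
  x=-3.756: |R|=1.52329 >1
  x=-3.403: |R|=1.10972 >1
So |R|<1 on (-3.2967, 0).

(-3.2967,0); λ=-10 ⇒ h* = (300/91)/10 = 0.3297.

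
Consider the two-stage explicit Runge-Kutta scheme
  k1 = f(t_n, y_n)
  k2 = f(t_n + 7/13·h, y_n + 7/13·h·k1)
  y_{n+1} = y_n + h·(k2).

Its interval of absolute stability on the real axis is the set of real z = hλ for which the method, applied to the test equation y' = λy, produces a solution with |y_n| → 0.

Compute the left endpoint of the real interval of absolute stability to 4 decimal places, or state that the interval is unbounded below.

left endpoint -1.8571.

On y'=λy, z=hλ:
  k1=λy_n ⇒ h·k1=z·y_n;  k2=λ(1+7/13z)y_n ⇒ h·k2=z(1+7/13z)y_n
  y_{n+1}/y_n = 1 + z(1+7/13z) = 1 + z + 7/13z²
  so R(z) = 1 + z + 7/13z².

Find x<0 with |R(x)|<1.
x=-1.39: |R|=0.6504
R=1: x+7/13x²=0 ⇒ x=−13/7=-1.8571; min R=1−1/(4·7/13)=0.5357>−1
Confirm numerically:
  x=-1.513: |R|=0.71963 <1
  x=-1.456: |R|=0.68550 <1
  x=-1.217: |R|=0.58051 <1
  x=-1.133: |R|=0.55822 <1
  x=-2.337: |R|=1.60384 >1
  x=-1.993: |R|=1.14580 >1
So |R|<1 on (-1.8571, 0).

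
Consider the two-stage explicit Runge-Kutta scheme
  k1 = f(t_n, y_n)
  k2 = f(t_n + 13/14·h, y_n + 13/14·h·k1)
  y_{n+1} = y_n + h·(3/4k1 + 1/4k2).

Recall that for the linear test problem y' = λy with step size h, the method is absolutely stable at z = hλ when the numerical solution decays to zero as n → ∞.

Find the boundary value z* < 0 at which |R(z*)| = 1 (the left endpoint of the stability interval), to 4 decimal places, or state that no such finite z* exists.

With y'=λy (z=hλ):
  k1=λy_n ⇒ h·k1=z·y_n;  k2=λ(1+13/14z)y_n ⇒ h·k2=z(1+13/14z)y_n
  y_{n+1}/y_n = 1 + 3/4z + 1/4z(1+13/14z) = 1 + z + 13/56z²
  ⇒ R(z) = 1 + z + 13/56z².

Find x<0 with |R(x)|<1.
x=-0.3: |R|=0.7209
R=1: x+13/56x²=0 ⇒ x=−56/13=-4.3077; min R=1−1/(4·13/56)=-0.0769>−1
Confirm numerically:
  x=-4.199: |R|=0.89405 <1
  x=-4.050: |R|=0.75772 <1
  x=-3.752: |R|=0.51599 <1
  x=-4.743: |R|=1.47930 >1
  x=-4.709: |R|=1.43869 >1
  x=-4.418: |R|=1.11313 >1
So |R|<1 on (-4.3077, 0).

z* = -4.3077.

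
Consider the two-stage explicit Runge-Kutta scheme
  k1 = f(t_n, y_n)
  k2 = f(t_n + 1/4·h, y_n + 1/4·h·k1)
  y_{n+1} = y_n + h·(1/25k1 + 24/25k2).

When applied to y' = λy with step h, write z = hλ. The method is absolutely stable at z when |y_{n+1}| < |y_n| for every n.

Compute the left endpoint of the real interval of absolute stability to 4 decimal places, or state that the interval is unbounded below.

On y'=λy, z=hλ:
  k1=λy_n ⇒ h·k1=z·y_n;  k2=λ(1+1/4z)y_n ⇒ h·k2=z(1+1/4z)y_n
  y_{n+1}/y_n = 1 + 1/25z + 24/25z(1+1/4z) = 1 + z + 6/25z²
  R(z) = 1 + z + 6/25z².

Solve |R(x)|<1 on ℝ⁻.
x=-0.99: |R|=0.2452
R=1: x+6/25x²=0 ⇒ x=−25/6=-4.1667; min R=1−1/(4·6/25)=-0.0417>−1
Confirm numerically:
  x=-3.793: |R|=0.65984 <1
  x=-3.043: |R|=0.17936 <1
  x=-2.886: |R|=0.11296 <1
  x=-1.719: |R|=0.00981 <1
  x=-4.588: |R|=1.46394 >1
  x=-4.470: |R|=1.32542 >1
So |R|<1 on (-4.1667, 0).

left endpoint -4.1667.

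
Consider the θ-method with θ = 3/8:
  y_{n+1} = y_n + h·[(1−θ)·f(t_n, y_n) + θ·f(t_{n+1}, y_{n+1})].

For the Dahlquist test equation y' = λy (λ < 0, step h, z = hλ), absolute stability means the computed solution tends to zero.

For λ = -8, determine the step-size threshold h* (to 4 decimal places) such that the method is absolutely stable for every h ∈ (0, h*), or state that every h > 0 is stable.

On y'=λy, z=hλ:
  y_{n+1} = y_n + z·[5/8·y_n + 3/8·y_{n+1}] ⇒ (1 − 3/8z)y_{n+1} = (1 + 5/8z)y_n
  R(z) = (1 + 5/8z)/(1 − 3/8z).

Solve |R(x)|<1 on ℝ⁻.
x=-1.68: |R|=0.0307
R=−1: 1+5/8x = −1+3/8x ⇒ -1/4x=2 ⇒ x=2/(-1/4)=-8.0000
Confirm numerically:
  x=-6.596: |R|=0.89895 <1
  x=-4.673: |R|=0.69781 <1
  x=-4.591: |R|=0.68686 <1
  x=-4.379: |R|=0.65738 <1
  x=-8.252: |R|=1.01539 >1
  x=-8.219: |R|=1.01341 >1
So |R|<1 on (-8.0000, 0).

(-8.0000,0); λ=-8 ⇒ h* = (8)/8 = 1.0000.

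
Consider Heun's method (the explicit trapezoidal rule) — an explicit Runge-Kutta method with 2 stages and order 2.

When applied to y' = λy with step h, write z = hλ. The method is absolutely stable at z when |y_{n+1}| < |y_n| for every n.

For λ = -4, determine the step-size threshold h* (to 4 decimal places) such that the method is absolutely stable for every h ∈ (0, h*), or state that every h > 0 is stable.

(-2.0000,0); λ=-4 ⇒ h* = 0.5000.

Test eqn y'=λy, z=hλ:
  order 2, 2-stage ⇒ R(z)=1+z+z^2/2
  (e.g. R(-0.64)=0.56480, |R|=0.56480)

Find x<0 with |R(x)|<1.
x=-0.64: |R|=0.5648
|R(-1.76)|=0.7888 |R(-1.24)|=0.5288 |R(-0.85)|=0.5112
Bisect:
  x_lo=-2.7889 |R|=2.1001  x_hi=-0.3187 |R|=0.7321
  mid=-1.55377 |R|=0.65333 →hi
  mid=-2.17133 |R|=1.18601 →lo
  mid=-1.86255 |R|=0.87200 →hi
  mid=-2.01694 |R|=1.01708 →lo
  mid=-1.93974 |R|=0.94156 →hi
  mid=-1.97834 |R|=0.97858 →hi
  mid=-1.99764 |R|=0.99764 →hi
  mid=-2.00729 |R|=1.00732 →lo
  mid=-2.00247 |R|=1.00247 →lo
  ...
  [-2.00005,-1.99990] ⇒ x*=-2.0000
Stable set (-2.0000, 0).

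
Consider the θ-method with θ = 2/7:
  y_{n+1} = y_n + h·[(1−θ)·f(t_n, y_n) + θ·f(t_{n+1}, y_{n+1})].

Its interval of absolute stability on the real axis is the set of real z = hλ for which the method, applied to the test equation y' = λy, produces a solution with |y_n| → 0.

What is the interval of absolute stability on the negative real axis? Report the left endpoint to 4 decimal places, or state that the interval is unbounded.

With y'=λy (z=hλ):
  y_{n+1} = y_n + z·[5/7·y_n + 2/7·y_{n+1}] ⇒ (1 − 2/7z)y_{n+1} = (1 + 5/7z)y_n
  Hence R(z) = (1 + 5/7z)/(1 − 2/7z).

Boundary: |R(x)|=1, x<0.
x=-1.54: |R|=0.0694
R=−1: 1+5/7x = −1+2/7x ⇒ -3/7x=2 ⇒ x=2/(-3/7)=-4.6667
Confirm numerically:
  x=-4.636: |R|=0.99435 <1
  x=-4.589: |R|=0.98560 <1
  x=-1.952: |R|=0.25312 <1
  x=-1.914: |R|=0.23735 <1
  x=-5.012: |R|=1.06086 >1
  x=-4.964: |R|=1.05269 >1
Stable set (-4.6667, 0).

z∈(-4.6667,0).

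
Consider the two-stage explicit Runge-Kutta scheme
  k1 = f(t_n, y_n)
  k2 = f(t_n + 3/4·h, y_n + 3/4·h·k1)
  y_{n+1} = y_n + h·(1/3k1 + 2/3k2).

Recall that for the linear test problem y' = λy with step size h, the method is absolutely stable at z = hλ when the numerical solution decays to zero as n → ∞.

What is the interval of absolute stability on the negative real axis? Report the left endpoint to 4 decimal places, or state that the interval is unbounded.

Test eqn y'=λy, z=hλ:
  k1=λy_n ⇒ h·k1=z·y_n;  k2=λ(1+3/4z)y_n ⇒ h·k2=z(1+3/4z)y_n
  y_{n+1}/y_n = 1 + 1/3z + 2/3z(1+3/4z) = 1 + z + 1/2z²
  Hence R(z) = 1 + z + 1/2z².

Find x<0 with |R(x)|<1.
x=-1.09: |R|=0.5040
R=1: x+1/2x²=0 ⇒ x=−2=-2.0000; min R=1−1/(4·1/2)=0.5000>−1
Confirm numerically:
  x=-1.967: |R|=0.96754 <1
  x=-1.429: |R|=0.59202 <1
  x=-1.165: |R|=0.51361 <1
  x=-0.861: |R|=0.50966 <1
  x=-2.492: |R|=1.61303 >1
  x=-2.165: |R|=1.17861 >1
Interval (-2.0000, 0).

(-2.0000, 0).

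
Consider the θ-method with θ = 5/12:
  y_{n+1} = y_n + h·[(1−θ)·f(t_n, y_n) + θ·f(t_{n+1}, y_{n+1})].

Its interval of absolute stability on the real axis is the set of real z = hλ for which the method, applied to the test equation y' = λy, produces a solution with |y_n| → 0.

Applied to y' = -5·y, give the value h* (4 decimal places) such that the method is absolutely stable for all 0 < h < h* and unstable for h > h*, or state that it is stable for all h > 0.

(-12.0000,0); λ=-5 ⇒ h* = (12)/5 = 2.4000.

Set f=λy, z=hλ:
  y_{n+1} = y_n + z·[7/12·y_n + 5/12·y_{n+1}] ⇒ (1 − 5/12z)y_{n+1} = (1 + 7/12z)y_n
  so R(z) = (1 + 7/12z)/(1 − 5/12z).

Need |R(x)|<1, x<0.
x=-0.35: |R|=0.6945
R=−1: 1+7/12x = −1+5/12x ⇒ -1/6x=2 ⇒ x=2/(-1/6)=-12.0000
Confirm numerically:
  x=-9.727: |R|=0.92503 <1
  x=-9.340: |R|=0.90937 <1
  x=-7.670: |R|=0.82800 <1
  x=-5.685: |R|=0.68757 <1
  x=-12.493: |R|=1.01324 >1
  x=-12.241: |R|=1.00658 >1
Stable set (-12.0000, 0).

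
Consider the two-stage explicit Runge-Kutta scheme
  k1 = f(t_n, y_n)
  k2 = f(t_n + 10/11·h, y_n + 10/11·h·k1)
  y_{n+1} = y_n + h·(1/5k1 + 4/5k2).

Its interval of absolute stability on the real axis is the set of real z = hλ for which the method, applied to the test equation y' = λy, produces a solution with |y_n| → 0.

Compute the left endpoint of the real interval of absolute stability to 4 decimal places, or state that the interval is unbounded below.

On y'=λy, z=hλ:
  k1=λy_n ⇒ h·k1=z·y_n;  k2=λ(1+10/11z)y_n ⇒ h·k2=z(1+10/11z)y_n
  y_{n+1}/y_n = 1 + 1/5z + 4/5z(1+10/11z) = 1 + z + 8/11z²
  so R(z) = 1 + z + 8/11z².

Boundary: |R(x)|=1, x<0.
x=-1.07: |R|=0.7627
R=1: x+8/11x²=0 ⇒ x=−11/8=-1.3750; min R=1−1/(4·8/11)=0.6562>−1
Confirm numerically:
  x=-1.166: |R|=0.82277 <1
  x=-1.145: |R|=0.80847 <1
  x=-0.855: |R|=0.67665 <1
  x=-0.670: |R|=0.65647 <1
  x=-1.875: |R|=1.68182 >1
  x=-1.711: |R|=1.41811 >1
  x=-1.511: |R|=1.14945 >1
So |R|<1 on (-1.3750, 0).

z* = -1.3750.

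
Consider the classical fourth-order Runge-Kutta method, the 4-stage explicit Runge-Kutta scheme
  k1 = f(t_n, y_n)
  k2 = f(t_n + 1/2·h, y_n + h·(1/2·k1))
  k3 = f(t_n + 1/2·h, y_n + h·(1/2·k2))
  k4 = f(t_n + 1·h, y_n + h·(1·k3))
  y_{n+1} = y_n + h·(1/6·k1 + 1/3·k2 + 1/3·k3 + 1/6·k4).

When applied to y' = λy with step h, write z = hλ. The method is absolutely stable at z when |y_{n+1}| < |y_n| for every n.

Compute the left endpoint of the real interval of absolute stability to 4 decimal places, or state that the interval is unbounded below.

Test eqn y'=λy, z=hλ:
  order 4, 4-stage ⇒ R(z)=1+z+z^2/2+z^3/6+z^4/24
  (e.g. R(-1.11)=0.34136, |R|=0.34136)

Boundary: |R(x)|=1, x<0.
x=-1.11: |R|=0.3414
|R(-2.01)|=0.3367 |R(-1.94)|=0.3151 |R(-1.62)|=0.2706
Bisect:
  x_lo=-3.2782 |R|=2.0357  x_hi=-0.0719 |R|=0.9306
  mid=-1.67506 |R|=0.27256 →hi
  mid=-2.47666 |R|=0.62602 →hi
  mid=-2.87745 |R|=1.14807 →lo
  mid=-2.67705 |R|=0.84870 →hi
  mid=-2.77725 |R|=0.98794 →hi
  mid=-2.82735 |R|=1.06528 →lo
  mid=-2.80230 |R|=1.02595 →lo
  mid=-2.78978 |R|=1.00678 →lo
  mid=-2.78351 |R|=0.99732 →hi
  mid=-2.78665 |R|=1.00204 →lo
  ...
  [-2.78547,-2.78528] ⇒ x*=-2.7853
Stable set (-2.7853, 0).

left endpoint -2.7853.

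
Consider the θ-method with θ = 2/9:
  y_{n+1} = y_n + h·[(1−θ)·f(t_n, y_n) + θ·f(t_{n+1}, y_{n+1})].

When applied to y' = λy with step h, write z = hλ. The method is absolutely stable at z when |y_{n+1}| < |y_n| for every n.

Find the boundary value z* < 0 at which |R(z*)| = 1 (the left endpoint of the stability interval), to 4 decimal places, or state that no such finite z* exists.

z* = -3.6000.

With y'=λy (z=hλ):
  y_{n+1} = y_n + z·[7/9·y_n + 2/9·y_{n+1}] ⇒ (1 − 2/9z)y_{n+1} = (1 + 7/9z)y_n
  so R(z) = (1 + 7/9z)/(1 − 2/9z).

Boundary: |R(x)|=1, x<0.
x=-0.76: |R|=0.3498
R=−1: 1+7/9x = −1+2/9x ⇒ -5/9x=2 ⇒ x=2/(-5/9)=-3.6000
Confirm numerically:
  x=-3.288: |R|=0.89985 <1
  x=-2.436: |R|=0.58045 <1
  x=-2.427: |R|=0.57666 <1
  x=-1.553: |R|=0.15455 <1
  x=-4.126: |R|=1.15245 >1
  x=-3.960: |R|=1.10638 >1
  x=-3.951: |R|=1.10383 >1
So |R|<1 on (-3.6000, 0).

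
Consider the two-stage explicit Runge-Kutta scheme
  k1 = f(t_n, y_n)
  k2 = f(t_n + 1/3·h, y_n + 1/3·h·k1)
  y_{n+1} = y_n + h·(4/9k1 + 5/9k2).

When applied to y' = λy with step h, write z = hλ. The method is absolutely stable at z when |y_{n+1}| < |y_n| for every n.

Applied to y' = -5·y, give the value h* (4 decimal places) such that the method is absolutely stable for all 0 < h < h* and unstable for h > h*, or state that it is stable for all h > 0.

(-5.4000,0); λ=-5 ⇒ h* = (27/5)/5 = 1.0800.

With y'=λy (z=hλ):
  k1=λy_n ⇒ h·k1=z·y_n;  k2=λ(1+1/3z)y_n ⇒ h·k2=z(1+1/3z)y_n
  y_{n+1}/y_n = 1 + 4/9z + 5/9z(1+1/3z) = 1 + z + 5/27z²
  R(z) = 1 + z + 5/27z².

Need |R(x)|<1, x<0.
x=-0.84: |R|=0.2907
R=1: x+5/27x²=0 ⇒ x=−27/5=-5.4000; min R=1−1/(4·5/27)=-0.3500>−1
Confirm numerically:
  x=-4.908: |R|=0.55283 <1
  x=-4.524: |R|=0.26611 <1
  x=-4.084: |R|=0.00471 <1
  x=-2.161: |R|=0.29620 <1
  x=-5.873: |R|=1.51443 >1
  x=-5.425: |R|=1.02512 >1
Interval (-5.4000, 0).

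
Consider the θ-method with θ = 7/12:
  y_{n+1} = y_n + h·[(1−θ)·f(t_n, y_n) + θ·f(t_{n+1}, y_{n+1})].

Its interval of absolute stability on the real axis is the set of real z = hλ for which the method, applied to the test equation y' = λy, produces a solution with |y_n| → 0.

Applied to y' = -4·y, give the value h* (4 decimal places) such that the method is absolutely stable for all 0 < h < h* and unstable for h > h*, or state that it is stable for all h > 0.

Set f=λy, z=hλ:
  y_{n+1} = y_n + z·[5/12·y_n + 7/12·y_{n+1}] ⇒ (1 − 7/12z)y_{n+1} = (1 + 5/12z)y_n
  so R(z) = (1 + 5/12z)/(1 − 7/12z).

Find x<0 with |R(x)|<1.
x=-0.35: |R|=0.7093
x=-2: |R|=0.0769
x=-10: |R|=0.4634
x=-100: |R|=0.6854
θ=7/12≥1/2 ⇒ |1+5/12x|<|1−7/12x| ∀x<0 ⇒ stable on all of ℝ⁻.

interval (−∞, 0). Any h>0 works for λ=-4.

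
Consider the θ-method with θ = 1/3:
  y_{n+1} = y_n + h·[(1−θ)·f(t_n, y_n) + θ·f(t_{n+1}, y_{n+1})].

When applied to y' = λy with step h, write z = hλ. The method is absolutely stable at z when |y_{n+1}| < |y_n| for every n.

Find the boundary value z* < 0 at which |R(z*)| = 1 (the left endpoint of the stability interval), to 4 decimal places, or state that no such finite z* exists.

left endpoint -6.0000.

With y'=λy (z=hλ):
  y_{n+1} = y_n + z·[2/3·y_n + 1/3·y_{n+1}] ⇒ (1 − 1/3z)y_{n+1} = (1 + 2/3z)y_n
  so R(z) = (1 + 2/3z)/(1 − 1/3z).

Solve |R(x)|<1 on ℝ⁻.
x=-1.07: |R|=0.2113
R=−1: 1+2/3x = −1+1/3x ⇒ -1/3x=2 ⇒ x=2/(-1/3)=-6.0000
Confirm numerically:
  x=-5.927: |R|=0.99182 <1
  x=-3.166: |R|=0.54038 <1
  x=-2.629: |R|=0.40114 <1
  x=-6.232: |R|=1.02513 >1
  x=-6.192: |R|=1.02089 >1
Interval (-6.0000, 0).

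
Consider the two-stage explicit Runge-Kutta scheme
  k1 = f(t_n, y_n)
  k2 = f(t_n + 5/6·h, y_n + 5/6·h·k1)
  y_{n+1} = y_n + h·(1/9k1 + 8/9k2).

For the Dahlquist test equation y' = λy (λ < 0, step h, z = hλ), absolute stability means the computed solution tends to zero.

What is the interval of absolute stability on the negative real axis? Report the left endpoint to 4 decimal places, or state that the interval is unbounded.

(-1.3500, 0).

Test eqn y'=λy, z=hλ:
  k1=λy_n ⇒ h·k1=z·y_n;  k2=λ(1+5/6z)y_n ⇒ h·k2=z(1+5/6z)y_n
  y_{n+1}/y_n = 1 + 1/9z + 8/9z(1+5/6z) = 1 + z + 20/27z²
  R(z) = 1 + z + 20/27z².

Find x<0 with |R(x)|<1.
x=-1.21: |R|=0.8745
R=1: x+20/27x²=0 ⇒ x=−27/20=-1.3500; min R=1−1/(4·20/27)=0.6625>−1
Confirm numerically:
  x=-0.918: |R|=0.70624 <1
  x=-0.800: |R|=0.67407 <1
  x=-0.612: |R|=0.66544 <1
  x=-1.754: |R|=1.52490 >1
  x=-1.382: |R|=1.03276 >1
So |R|<1 on (-1.3500, 0).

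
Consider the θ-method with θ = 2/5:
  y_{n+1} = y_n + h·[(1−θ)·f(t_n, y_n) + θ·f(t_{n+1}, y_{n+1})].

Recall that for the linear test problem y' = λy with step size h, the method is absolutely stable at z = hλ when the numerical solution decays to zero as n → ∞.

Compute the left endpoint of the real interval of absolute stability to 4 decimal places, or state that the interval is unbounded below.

z* = -10.0000.

Set f=λy, z=hλ:
  y_{n+1} = y_n + z·[3/5·y_n + 2/5·y_{n+1}] ⇒ (1 − 2/5z)y_{n+1} = (1 + 3/5z)y_n
  ⇒ R(z) = (1 + 3/5z)/(1 − 2/5z).

Find x<0 with |R(x)|<1.
x=-1.01: |R|=0.2806
R=−1: 1+3/5x = −1+2/5x ⇒ -1/5x=2 ⇒ x=2/(-1/5)=-10.0000
Confirm numerically:
  x=-9.824: |R|=0.99286 <1
  x=-7.586: |R|=0.88033 <1
  x=-5.335: |R|=0.70230 <1
  x=-10.262: |R|=1.01026 >1
  x=-10.148: |R|=1.00585 >1
  x=-10.092: |R|=1.00365 >1
Stable set (-10.0000, 0).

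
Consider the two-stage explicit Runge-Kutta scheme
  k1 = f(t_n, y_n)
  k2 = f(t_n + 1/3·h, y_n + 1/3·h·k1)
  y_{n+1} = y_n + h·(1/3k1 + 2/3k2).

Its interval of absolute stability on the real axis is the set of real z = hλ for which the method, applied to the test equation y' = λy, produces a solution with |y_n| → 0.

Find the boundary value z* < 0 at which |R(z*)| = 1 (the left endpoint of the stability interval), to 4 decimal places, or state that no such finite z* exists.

With y'=λy (z=hλ):
  k1=λy_n ⇒ h·k1=z·y_n;  k2=λ(1+1/3z)y_n ⇒ h·k2=z(1+1/3z)y_n
  y_{n+1}/y_n = 1 + 1/3z + 2/3z(1+1/3z) = 1 + z + 2/9z²
  Hence R(z) = 1 + z + 2/9z².

Boundary: |R(x)|=1, x<0.
x=-0.57: |R|=0.5022
R=1: x+2/9x²=0 ⇒ x=−9/2=-4.5000; min R=1−1/(4·2/9)=-0.1250>−1
Confirm numerically:
  x=-4.163: |R|=0.68824 <1
  x=-3.482: |R|=0.21229 <1
  x=-2.799: |R|=0.05802 <1
  x=-5.018: |R|=1.57763 >1
  x=-4.692: |R|=1.20019 >1
  x=-4.612: |R|=1.11479 >1
So |R|<1 on (-4.5000, 0).

z* = -4.5000.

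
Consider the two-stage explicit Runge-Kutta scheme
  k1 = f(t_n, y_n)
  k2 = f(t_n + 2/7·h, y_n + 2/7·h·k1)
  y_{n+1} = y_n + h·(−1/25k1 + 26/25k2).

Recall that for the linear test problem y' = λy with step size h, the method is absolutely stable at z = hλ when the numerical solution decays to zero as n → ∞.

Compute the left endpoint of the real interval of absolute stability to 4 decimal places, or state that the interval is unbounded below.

left endpoint -3.3654.

Test eqn y'=λy, z=hλ:
  k1=λy_n ⇒ h·k1=z·y_n;  k2=λ(1+2/7z)y_n ⇒ h·k2=z(1+2/7z)y_n
  y_{n+1}/y_n = 1 − 1/25z + 26/25z(1+2/7z) = 1 + z + 52/175z²
  R(z) = 1 + z + 52/175z².

Find x<0 with |R(x)|<1.
x=-1.59: |R|=0.1612
R=1: x+52/175x²=0 ⇒ x=−175/52=-3.3654; min R=1−1/(4·52/175)=0.1587>−1
Confirm numerically:
  x=-2.994: |R|=0.66960 <1
  x=-2.379: |R|=0.30272 <1
  x=-2.030: |R|=0.19450 <1
  x=-3.957: |R|=1.69562 >1
  x=-3.956: |R|=1.69427 >1
Stable set (-3.3654, 0).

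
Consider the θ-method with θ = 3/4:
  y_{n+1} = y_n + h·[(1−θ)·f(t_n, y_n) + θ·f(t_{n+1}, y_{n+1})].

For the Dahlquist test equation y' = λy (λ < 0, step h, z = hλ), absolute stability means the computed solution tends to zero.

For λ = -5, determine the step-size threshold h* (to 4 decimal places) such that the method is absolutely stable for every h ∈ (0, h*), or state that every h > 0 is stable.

unbounded; (−∞, 0). Any h>0 works for λ=-5.

Test eqn y'=λy, z=hλ:
  y_{n+1} = y_n + z·[1/4·y_n + 3/4·y_{n+1}] ⇒ (1 − 3/4z)y_{n+1} = (1 + 1/4z)y_n
  R(z) = (1 + 1/4z)/(1 − 3/4z).

Solve |R(x)|<1 on ℝ⁻.
x=-1.6: |R|=0.2727
x=-2: |R|=0.2000
x=-10: |R|=0.1765
x=-100: |R|=0.3158
θ=3/4≥1/2 ⇒ |1+1/4x|<|1−3/4x| ∀x<0 ⇒ interval (−∞,0).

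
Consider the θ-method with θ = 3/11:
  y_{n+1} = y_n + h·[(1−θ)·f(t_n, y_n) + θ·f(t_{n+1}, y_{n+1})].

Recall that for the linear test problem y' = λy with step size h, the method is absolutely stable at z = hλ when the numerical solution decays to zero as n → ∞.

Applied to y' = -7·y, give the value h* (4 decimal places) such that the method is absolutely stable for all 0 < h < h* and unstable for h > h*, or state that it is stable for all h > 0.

Set f=λy, z=hλ:
  y_{n+1} = y_n + z·[8/11·y_n + 3/11·y_{n+1}] ⇒ (1 − 3/11z)y_{n+1} = (1 + 8/11z)y_n
  R(z) = (1 + 8/11z)/(1 − 3/11z).

Find x<0 with |R(x)|<1.
x=-0.34: |R|=0.6889
R=−1: 1+8/11x = −1+3/11x ⇒ -5/11x=2 ⇒ x=2/(-5/11)=-4.4000
Confirm numerically:
  x=-2.653: |R|=0.53927 <1
  x=-2.354: |R|=0.43362 <1
  x=-2.291: |R|=0.41000 <1
  x=-1.812: |R|=0.21270 <1
  x=-4.837: |R|=1.08565 >1
  x=-4.720: |R|=1.06359 >1
Interval (-4.4000, 0).

(-4.4000,0); λ=-7 ⇒ h* = (22/5)/7 = 0.6286.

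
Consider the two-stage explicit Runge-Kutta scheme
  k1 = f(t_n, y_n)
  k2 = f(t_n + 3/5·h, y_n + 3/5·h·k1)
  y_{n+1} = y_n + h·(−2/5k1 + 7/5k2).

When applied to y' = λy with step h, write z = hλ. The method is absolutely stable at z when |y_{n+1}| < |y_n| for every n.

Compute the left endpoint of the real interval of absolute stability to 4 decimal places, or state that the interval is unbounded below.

left endpoint -1.1905.

Test eqn y'=λy, z=hλ:
  k1=λy_n ⇒ h·k1=z·y_n;  k2=λ(1+3/5z)y_n ⇒ h·k2=z(1+3/5z)y_n
  y_{n+1}/y_n = 1 − 2/5z + 7/5z(1+3/5z) = 1 + z + 21/25z²
  so R(z) = 1 + z + 21/25z².

Find x<0 with |R(x)|<1.
x=-1.34: |R|=1.1683
R=1: x+21/25x²=0 ⇒ x=−25/21=-1.1905; min R=1−1/(4·21/25)=0.7024>−1
Confirm numerically:
  x=-0.751: |R|=0.72276 <1
  x=-0.656: |R|=0.70548 <1
  x=-0.595: |R|=0.70238 <1
  x=-1.682: |R|=1.69446 >1
  x=-1.458: |R|=1.32764 >1
Stable set (-1.1905, 0).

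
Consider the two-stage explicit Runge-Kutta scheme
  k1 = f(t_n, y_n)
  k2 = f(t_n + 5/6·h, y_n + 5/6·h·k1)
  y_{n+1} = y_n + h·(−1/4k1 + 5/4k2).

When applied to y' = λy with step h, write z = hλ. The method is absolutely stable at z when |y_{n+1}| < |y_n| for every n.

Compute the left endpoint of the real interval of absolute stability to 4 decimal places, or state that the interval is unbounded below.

z* = -0.9600.

With y'=λy (z=hλ):
  k1=λy_n ⇒ h·k1=z·y_n;  k2=λ(1+5/6z)y_n ⇒ h·k2=z(1+5/6z)y_n
  y_{n+1}/y_n = 1 − 1/4z + 5/4z(1+5/6z) = 1 + z + 25/24z²
  Hence R(z) = 1 + z + 25/24z².

Find x<0 with |R(x)|<1.
x=-0.52: |R|=0.7617
R=1: x+25/24x²=0 ⇒ x=−24/25=-0.9600; min R=1−1/(4·25/24)=0.7600>−1
Confirm numerically:
  x=-0.899: |R|=0.94288 <1
  x=-0.463: |R|=0.76030 <1
  x=-0.402: |R|=0.76634 <1
  x=-1.554: |R|=1.96154 >1
  x=-1.341: |R|=1.53221 >1
Interval (-0.9600, 0).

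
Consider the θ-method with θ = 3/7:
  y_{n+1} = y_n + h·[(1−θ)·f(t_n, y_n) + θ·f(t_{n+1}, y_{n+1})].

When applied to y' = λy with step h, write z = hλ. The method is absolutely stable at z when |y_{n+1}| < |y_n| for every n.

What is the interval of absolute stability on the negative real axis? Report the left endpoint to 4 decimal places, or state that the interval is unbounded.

(-14.0000, 0).

On y'=λy, z=hλ:
  y_{n+1} = y_n + z·[4/7·y_n + 3/7·y_{n+1}] ⇒ (1 − 3/7z)y_{n+1} = (1 + 4/7z)y_n
  R(z) = (1 + 4/7z)/(1 − 3/7z).

Boundary: |R(x)|=1, x<0.
x=-1.43: |R|=0.1134
R=−1: 1+4/7x = −1+3/7x ⇒ -1/7x=2 ⇒ x=2/(-1/7)=-14.0000
Confirm numerically:
  x=-11.119: |R|=0.92861 <1
  x=-10.657: |R|=0.91422 <1
  x=-9.975: |R|=0.89100 <1
  x=-8.253: |R|=0.81904 <1
  x=-14.594: |R|=1.01170 >1
  x=-14.458: |R|=1.00909 >1
Interval (-14.0000, 0).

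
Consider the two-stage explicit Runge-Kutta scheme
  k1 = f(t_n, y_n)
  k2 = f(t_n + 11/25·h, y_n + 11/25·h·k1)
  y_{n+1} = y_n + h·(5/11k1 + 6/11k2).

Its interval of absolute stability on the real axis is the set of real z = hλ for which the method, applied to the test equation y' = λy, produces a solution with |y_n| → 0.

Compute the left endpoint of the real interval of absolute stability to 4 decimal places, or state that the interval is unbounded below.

Set f=λy, z=hλ:
  k1=λy_n ⇒ h·k1=z·y_n;  k2=λ(1+11/25z)y_n ⇒ h·k2=z(1+11/25z)y_n
  y_{n+1}/y_n = 1 + 5/11z + 6/11z(1+11/25z) = 1 + z + 6/25z²
  Hence R(z) = 1 + z + 6/25z².

Boundary: |R(x)|=1, x<0.
x=-1.4: |R|=0.0704
R=1: x+6/25x²=0 ⇒ x=−25/6=-4.1667; min R=1−1/(4·6/25)=-0.0417>−1
Confirm numerically:
  x=-3.524: |R|=0.45646 <1
  x=-3.487: |R|=0.43120 <1
  x=-3.279: |R|=0.30144 <1
  x=-1.954: |R|=0.03765 <1
  x=-4.711: |R|=1.61545 >1
  x=-4.685: |R|=1.58281 >1
  x=-4.502: |R|=1.36232 >1
So |R|<1 on (-4.1667, 0).

z* = -4.1667.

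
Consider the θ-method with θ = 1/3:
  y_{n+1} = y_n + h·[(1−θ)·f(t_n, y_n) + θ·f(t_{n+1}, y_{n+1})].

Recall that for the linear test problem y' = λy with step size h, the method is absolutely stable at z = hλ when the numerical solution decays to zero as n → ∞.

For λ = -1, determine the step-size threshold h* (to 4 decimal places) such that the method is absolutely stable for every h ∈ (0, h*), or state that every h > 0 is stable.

Test eqn y'=λy, z=hλ:
  y_{n+1} = y_n + z·[2/3·y_n + 1/3·y_{n+1}] ⇒ (1 − 1/3z)y_{n+1} = (1 + 2/3z)y_n
  so R(z) = (1 + 2/3z)/(1 − 1/3z).

Need |R(x)|<1, x<0.
x=-0.49: |R|=0.5788
R=−1: 1+2/3x = −1+1/3x ⇒ -1/3x=2 ⇒ x=2/(-1/3)=-6.0000
Confirm numerically:
  x=-5.684: |R|=0.96361 <1
  x=-4.450: |R|=0.79195 <1
  x=-3.810: |R|=0.67841 <1
  x=-3.147: |R|=0.53587 <1
  x=-6.410: |R|=1.04357 >1
  x=-6.068: |R|=1.00750 >1
Stable set (-6.0000, 0).

(-6.0000,0); λ=-1 ⇒ h* = (6)/1 = 6.0000.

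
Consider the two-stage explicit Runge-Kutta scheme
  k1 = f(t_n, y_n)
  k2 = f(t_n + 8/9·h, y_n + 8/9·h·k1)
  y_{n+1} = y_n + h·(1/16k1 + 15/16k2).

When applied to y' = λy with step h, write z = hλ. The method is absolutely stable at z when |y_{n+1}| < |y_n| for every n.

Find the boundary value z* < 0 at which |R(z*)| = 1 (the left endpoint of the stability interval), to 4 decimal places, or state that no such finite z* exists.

z* = -1.2000.

Set f=λy, z=hλ:
  k1=λy_n ⇒ h·k1=z·y_n;  k2=λ(1+8/9z)y_n ⇒ h·k2=z(1+8/9z)y_n
  y_{n+1}/y_n = 1 + 1/16z + 15/16z(1+8/9z) = 1 + z + 5/6z²
  ⇒ R(z) = 1 + z + 5/6z².

Find x<0 with |R(x)|<1.
x=-1.06: |R|=0.8763
R=1: x+5/6x²=0 ⇒ x=−6/5=-1.2000; min R=1−1/(4·5/6)=0.7000>−1
Confirm numerically:
  x=-0.725: |R|=0.71302 <1
  x=-0.698: |R|=0.70800 <1
  x=-0.548: |R|=0.70225 <1
  x=-0.512: |R|=0.70645 <1
  x=-1.652: |R|=1.62225 >1
  x=-1.514: |R|=1.39616 >1
  x=-1.385: |R|=1.21352 >1
So |R|<1 on (-1.2000, 0).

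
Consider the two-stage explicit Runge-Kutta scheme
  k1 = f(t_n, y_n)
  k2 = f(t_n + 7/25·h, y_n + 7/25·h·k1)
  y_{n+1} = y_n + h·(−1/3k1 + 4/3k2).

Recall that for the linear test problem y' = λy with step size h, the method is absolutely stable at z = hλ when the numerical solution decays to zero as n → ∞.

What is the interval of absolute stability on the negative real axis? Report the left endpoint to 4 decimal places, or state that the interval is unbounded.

Set f=λy, z=hλ:
  k1=λy_n ⇒ h·k1=z·y_n;  k2=λ(1+7/25z)y_n ⇒ h·k2=z(1+7/25z)y_n
  y_{n+1}/y_n = 1 − 1/3z + 4/3z(1+7/25z) = 1 + z + 28/75z²
  ⇒ R(z) = 1 + z + 28/75z².

Find x<0 with |R(x)|<1.
x=-0.93: |R|=0.3929
R=1: x+28/75x²=0 ⇒ x=−75/28=-2.6786; min R=1−1/(4·28/75)=0.3304>−1
Confirm numerically:
  x=-2.655: |R|=0.97664 <1
  x=-1.719: |R|=0.38419 <1
  x=-1.118: |R|=0.34864 <1
  x=-2.867: |R|=1.20168 >1
  x=-2.771: |R|=1.09562 >1
Interval (-2.6786, 0).

(-2.6786, 0).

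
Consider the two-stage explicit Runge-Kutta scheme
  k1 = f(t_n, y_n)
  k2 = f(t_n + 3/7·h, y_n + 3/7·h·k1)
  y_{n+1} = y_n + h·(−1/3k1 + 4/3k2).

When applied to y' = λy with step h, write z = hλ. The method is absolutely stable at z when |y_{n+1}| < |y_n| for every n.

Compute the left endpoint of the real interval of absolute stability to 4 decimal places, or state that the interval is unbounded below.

z* = -1.7500.

On y'=λy, z=hλ:
  k1=λy_n ⇒ h·k1=z·y_n;  k2=λ(1+3/7z)y_n ⇒ h·k2=z(1+3/7z)y_n
  y_{n+1}/y_n = 1 − 1/3z + 4/3z(1+3/7z) = 1 + z + 4/7z²
  so R(z) = 1 + z + 4/7z².

Boundary: |R(x)|=1, x<0.
x=-1.18: |R|=0.6157
R=1: x+4/7x²=0 ⇒ x=−7/4=-1.7500; min R=1−1/(4·4/7)=0.5625>−1
Confirm numerically:
  x=-1.642: |R|=0.89867 <1
  x=-1.494: |R|=0.78145 <1
  x=-1.114: |R|=0.59514 <1
  x=-0.935: |R|=0.56456 <1
  x=-2.253: |R|=1.64758 >1
  x=-1.888: |R|=1.14888 >1
Interval (-1.7500, 0).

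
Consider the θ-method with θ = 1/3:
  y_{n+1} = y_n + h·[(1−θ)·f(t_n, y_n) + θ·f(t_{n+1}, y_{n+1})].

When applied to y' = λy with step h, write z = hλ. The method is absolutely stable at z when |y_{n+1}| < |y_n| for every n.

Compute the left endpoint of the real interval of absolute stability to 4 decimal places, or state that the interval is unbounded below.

Set f=λy, z=hλ:
  y_{n+1} = y_n + z·[2/3·y_n + 1/3·y_{n+1}] ⇒ (1 − 1/3z)y_{n+1} = (1 + 2/3z)y_n
  ⇒ R(z) = (1 + 2/3z)/(1 − 1/3z).

Solve |R(x)|<1 on ℝ⁻.
x=-1.23: |R|=0.1277
R=−1: 1+2/3x = −1+1/3x ⇒ -1/3x=2 ⇒ x=2/(-1/3)=-6.0000
Confirm numerically:
  x=-5.457: |R|=0.93579 <1
  x=-4.516: |R|=0.80255 <1
  x=-2.677: |R|=0.41466 <1
  x=-6.543: |R|=1.05690 >1
  x=-6.202: |R|=1.02195 >1
  x=-6.140: |R|=1.01532 >1
Stable set (-6.0000, 0).

z* = -6.0000.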